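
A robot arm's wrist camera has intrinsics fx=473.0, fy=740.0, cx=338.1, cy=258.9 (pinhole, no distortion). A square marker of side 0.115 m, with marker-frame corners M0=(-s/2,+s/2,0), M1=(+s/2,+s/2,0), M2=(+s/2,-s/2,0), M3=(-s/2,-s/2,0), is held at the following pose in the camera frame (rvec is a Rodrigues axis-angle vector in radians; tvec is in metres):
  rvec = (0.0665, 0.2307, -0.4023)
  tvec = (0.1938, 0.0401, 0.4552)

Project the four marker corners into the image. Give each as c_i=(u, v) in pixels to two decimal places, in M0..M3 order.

Intrinsics K: fx=473.0, fy=740.0, cx=338.1, cy=258.9
Marker side s = 0.115 m; corners in marker frame (Z=0):
  M0 = (-0.0575, +0.0575, 0)
  M1 = (+0.0575, +0.0575, 0)
  M2 = (+0.0575, -0.0575, 0)
  M3 = (-0.0575, -0.0575, 0)
rvec = (0.0665, 0.2307, -0.4023), |rvec| = θ = 0.46850 rad = 26.843°
Rodrigues: sinθ=0.45155, 1−cosθ=0.10775; R = I + sinθ·[k]× + (1−cosθ)·[k]×²:
    [+0.89442 +0.39528 +0.20922]
    [-0.38021 +0.91838 -0.10966]
    [-0.23549 +0.01853 +0.97170]
t = (0.1938, 0.0401, 0.4552) m
M0: Pc = R·M0+t = (+0.16510, +0.11477, +0.46981); u = 473.0·(+0.16510)/0.46981 + 338.1 = 504.3217, v = 740.0·(+0.11477)/0.46981 + 258.9 = 439.6745
M1: Pc = R·M1+t = (+0.26796, +0.07104, +0.44273); u = 473.0·(+0.26796)/0.44273 + 338.1 = 624.3812, v = 740.0·(+0.07104)/0.44273 + 258.9 = 377.6483
M2: Pc = R·M2+t = (+0.22250, -0.03457, +0.44059); u = 473.0·(+0.22250)/0.44059 + 338.1 = 576.9658, v = 740.0·(-0.03457)/0.44059 + 258.9 = 200.8399
M3: Pc = R·M3+t = (+0.11964, +0.00916, +0.46767); u = 473.0·(+0.11964)/0.46767 + 338.1 = 459.1049, v = 740.0·(+0.00916)/0.46767 + 258.9 = 273.3869

c0=(504.32, 439.67) c1=(624.38, 377.65) c2=(576.97, 200.84) c3=(459.10, 273.39)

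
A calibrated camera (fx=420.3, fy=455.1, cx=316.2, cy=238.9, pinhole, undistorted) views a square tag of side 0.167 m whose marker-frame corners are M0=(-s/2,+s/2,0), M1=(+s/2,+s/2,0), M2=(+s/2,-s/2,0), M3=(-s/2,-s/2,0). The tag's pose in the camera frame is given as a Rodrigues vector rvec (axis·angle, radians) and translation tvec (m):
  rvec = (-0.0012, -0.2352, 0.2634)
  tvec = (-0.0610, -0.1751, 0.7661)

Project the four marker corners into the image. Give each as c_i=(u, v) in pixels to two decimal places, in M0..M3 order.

c0=(225.35, 167.95) c1=(313.96, 196.50) c2=(336.94, 103.65) c3=(250.13, 70.54)

Intrinsics K: fx=420.3, fy=455.1, cx=316.2, cy=238.9
Marker side s = 0.167 m; corners in marker frame (Z=0):
  M0 = (-0.0835, +0.0835, 0)
  M1 = (+0.0835, +0.0835, 0)
  M2 = (+0.0835, -0.0835, 0)
  M3 = (-0.0835, -0.0835, 0)
rvec = (-0.0012, -0.2352, 0.2634), |rvec| = θ = 0.35313 rad = 20.233°
Rodrigues: sinθ=0.34584, 1−cosθ=0.06170; R = I + sinθ·[k]× + (1−cosθ)·[k]×²:
    [+0.93830 -0.25782 -0.23050]
    [+0.25810 +0.96567 -0.02948]
    [+0.23019 -0.03183 +0.97263]
t = (-0.0610, -0.1751, 0.7661) m
M0: Pc = R·M0+t = (-0.16088, -0.11602, +0.74422); u = 420.3·(-0.16088)/0.74422 + 316.2 = 225.3453, v = 455.1·(-0.11602)/0.74422 + 238.9 = 167.9537
M1: Pc = R·M1+t = (-0.00418, -0.07292, +0.78266); u = 420.3·(-0.00418)/0.78266 + 316.2 = 313.9551, v = 455.1·(-0.07292)/0.78266 + 238.9 = 196.5014
M2: Pc = R·M2+t = (+0.03888, -0.23418, +0.78798); u = 420.3·(+0.03888)/0.78798 + 316.2 = 336.9359, v = 455.1·(-0.23418)/0.78798 + 238.9 = 103.6473
M3: Pc = R·M3+t = (-0.11782, -0.27728, +0.74954); u = 420.3·(-0.11782)/0.74954 + 316.2 = 250.1331, v = 455.1·(-0.27728)/0.74954 + 238.9 = 70.5398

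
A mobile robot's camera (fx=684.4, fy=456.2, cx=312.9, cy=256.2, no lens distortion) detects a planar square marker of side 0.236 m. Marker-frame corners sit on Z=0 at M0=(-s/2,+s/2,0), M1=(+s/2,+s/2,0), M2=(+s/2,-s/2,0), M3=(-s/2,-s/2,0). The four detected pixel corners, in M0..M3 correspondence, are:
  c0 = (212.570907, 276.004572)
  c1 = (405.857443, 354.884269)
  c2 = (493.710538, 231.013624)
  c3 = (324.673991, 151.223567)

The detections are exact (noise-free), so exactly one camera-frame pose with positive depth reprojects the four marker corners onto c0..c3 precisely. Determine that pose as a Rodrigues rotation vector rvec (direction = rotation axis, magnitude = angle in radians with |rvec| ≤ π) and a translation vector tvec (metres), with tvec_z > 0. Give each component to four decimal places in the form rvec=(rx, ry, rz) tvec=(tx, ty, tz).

Intrinsics K: fx=684.4, fy=456.2, cx=312.9, cy=256.2
Marker side s = 0.236 m; corners in marker frame (Z=0):
  M0 = (-0.1180, +0.1180, 0)
  M1 = (+0.1180, +0.1180, 0)
  M2 = (+0.1180, -0.1180, 0)
  M3 = (-0.1180, -0.1180, 0)
Detected image corners:
  c0 = (212.570907, 276.004572) px
  c1 = (405.857443, 354.884269) px
  c2 = (493.710538, 231.013624) px
  c3 = (324.673991, 151.223567) px
Planar DLT: solve 8×8 A·h = b for H (H[2,2]=1):
  H  [+869.55945 -568.00176 +364.70919]
  H  [+409.86631 +423.70060 +251.65779]
  H  [+0.29062 -0.40681 +1.00000]
B = K⁻¹H; ‖b₁‖=1.385394, ‖b₂‖=1.385394; λ = 2/(‖b₁‖+‖b₂‖) = 0.721816, sign → tz>0 ⇒ λ=+0.721816
r₁ = λ·B[:,0] = (+0.82119,+0.53070,+0.20978); r₂ = λ·B[:,1] = (-0.46480,+0.83530,-0.29364)
r₃ = r₁×r₂ = (-0.33106,+0.14363,+0.93261); SVD([r₁ r₂ r₃]) → R = UVᵀ:
  R  [+0.82119 -0.46480 -0.33106]
  R  [+0.53070 +0.83530 +0.14363]
  R  [+0.20978 -0.29364 +0.93261]
t = (+0.05464, -0.00719, +0.72182) m
tr R = 2.589108; θ = arccos((tr R − 1)/2) = 0.652523 rad = 37.387°
axis k = ((R−Rᵀ)₃₂, (R−Rᵀ)₁₃, (R−Rᵀ)₂₁) / (2 sinθ) = (-0.360079, -0.445357, +0.819756)
rvec = θ·k = (-0.234960, -0.290606, +0.534910)

rvec=(-0.2350, -0.2906, 0.5349) tvec=(0.0546, -0.0072, 0.7218)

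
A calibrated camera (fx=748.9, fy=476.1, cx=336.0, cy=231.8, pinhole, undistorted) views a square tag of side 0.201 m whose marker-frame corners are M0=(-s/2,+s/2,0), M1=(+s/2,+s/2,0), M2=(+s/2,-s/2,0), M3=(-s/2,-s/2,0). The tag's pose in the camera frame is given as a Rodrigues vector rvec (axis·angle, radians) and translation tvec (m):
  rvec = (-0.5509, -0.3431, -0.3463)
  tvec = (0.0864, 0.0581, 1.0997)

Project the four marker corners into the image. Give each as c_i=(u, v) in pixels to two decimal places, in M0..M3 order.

Intrinsics K: fx=748.9, fy=476.1, cx=336.0, cy=231.8
Marker side s = 0.201 m; corners in marker frame (Z=0):
  M0 = (-0.1005, +0.1005, 0)
  M1 = (+0.1005, +0.1005, 0)
  M2 = (+0.1005, -0.1005, 0)
  M3 = (-0.1005, -0.1005, 0)
rvec = (-0.5509, -0.3431, -0.3463), |rvec| = θ = 0.73562 rad = 42.148°
Rodrigues: sinθ=0.67104, 1−cosθ=0.25858; R = I + sinθ·[k]× + (1−cosθ)·[k]×²:
    [+0.88644 +0.40622 -0.22182]
    [-0.22558 +0.79767 +0.55932]
    [+0.40415 -0.44577 +0.79872]
t = (0.0864, 0.0581, 1.0997) m
M0: Pc = R·M0+t = (+0.03814, +0.16094, +1.01428); u = 748.9·(+0.03814)/1.01428 + 336.0 = 364.1593, v = 476.1·(+0.16094)/1.01428 + 231.8 = 307.3429
M1: Pc = R·M1+t = (+0.21631, +0.11559, +1.09552); u = 748.9·(+0.21631)/1.09552 + 336.0 = 483.8723, v = 476.1·(+0.11559)/1.09552 + 231.8 = 282.0363
M2: Pc = R·M2+t = (+0.13466, -0.04474, +1.18512); u = 748.9·(+0.13466)/1.18512 + 336.0 = 421.0957, v = 476.1·(-0.04474)/1.18512 + 231.8 = 213.8278
M3: Pc = R·M3+t = (-0.04351, +0.00061, +1.10388); u = 748.9·(-0.04351)/1.10388 + 336.0 = 306.4799, v = 476.1·(+0.00061)/1.10388 + 231.8 = 232.0610

c0=(364.16, 307.34) c1=(483.87, 282.04) c2=(421.10, 213.83) c3=(306.48, 232.06)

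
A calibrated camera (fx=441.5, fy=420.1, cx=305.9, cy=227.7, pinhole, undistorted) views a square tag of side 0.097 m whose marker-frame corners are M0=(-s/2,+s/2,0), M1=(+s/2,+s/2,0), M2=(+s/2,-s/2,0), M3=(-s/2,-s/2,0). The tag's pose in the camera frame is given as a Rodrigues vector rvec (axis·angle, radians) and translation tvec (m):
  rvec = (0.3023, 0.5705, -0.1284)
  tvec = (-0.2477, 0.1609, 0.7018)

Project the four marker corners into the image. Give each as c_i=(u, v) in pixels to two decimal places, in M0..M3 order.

c0=(139.89, 346.09) c1=(179.07, 353.12) c2=(161.44, 299.38) c3=(122.26, 296.11)

Intrinsics K: fx=441.5, fy=420.1, cx=305.9, cy=227.7
Marker side s = 0.097 m; corners in marker frame (Z=0):
  M0 = (-0.0485, +0.0485, 0)
  M1 = (+0.0485, +0.0485, 0)
  M2 = (+0.0485, -0.0485, 0)
  M3 = (-0.0485, -0.0485, 0)
rvec = (0.3023, 0.5705, -0.1284), |rvec| = θ = 0.65829 rad = 37.717°
Rodrigues: sinθ=0.61176, 1−cosθ=0.20896; R = I + sinθ·[k]× + (1−cosθ)·[k]×²:
    [+0.83511 +0.20249 +0.51146]
    [-0.03616 +0.94798 -0.31626]
    [-0.54890 +0.24561 +0.79899]
t = (-0.2477, 0.1609, 0.7018) m
M0: Pc = R·M0+t = (-0.27838, +0.20863, +0.74033); u = 441.5·(-0.27838)/0.74033 + 305.9 = 139.8861, v = 420.1·(+0.20863)/0.74033 + 227.7 = 346.0871
M1: Pc = R·M1+t = (-0.19738, +0.20512, +0.68709); u = 441.5·(-0.19738)/0.68709 + 305.9 = 179.0728, v = 420.1·(+0.20512)/0.68709 + 227.7 = 353.1162
M2: Pc = R·M2+t = (-0.21702, +0.11317, +0.66327); u = 441.5·(-0.21702)/0.66327 + 305.9 = 161.4431, v = 420.1·(+0.11317)/0.66327 + 227.7 = 299.3790
M3: Pc = R·M3+t = (-0.29802, +0.11668, +0.71651); u = 441.5·(-0.29802)/0.71651 + 305.9 = 122.2634, v = 420.1·(+0.11668)/0.71651 + 227.7 = 296.1093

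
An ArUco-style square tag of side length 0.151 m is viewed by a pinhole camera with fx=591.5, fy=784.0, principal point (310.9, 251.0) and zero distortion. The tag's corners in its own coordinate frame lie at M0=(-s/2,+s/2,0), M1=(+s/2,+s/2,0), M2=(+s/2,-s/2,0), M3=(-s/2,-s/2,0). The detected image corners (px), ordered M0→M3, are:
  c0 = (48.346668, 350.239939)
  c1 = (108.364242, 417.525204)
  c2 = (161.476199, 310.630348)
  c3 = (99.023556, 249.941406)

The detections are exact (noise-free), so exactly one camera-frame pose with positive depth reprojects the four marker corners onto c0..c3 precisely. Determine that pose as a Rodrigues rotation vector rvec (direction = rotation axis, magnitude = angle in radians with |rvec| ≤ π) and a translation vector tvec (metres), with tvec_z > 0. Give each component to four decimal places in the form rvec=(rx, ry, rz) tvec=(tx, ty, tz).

rvec=(-0.1661, 0.3530, 0.5537) tvec=(-0.3390, 0.0986, 0.9669)

Intrinsics K: fx=591.5, fy=784.0, cx=310.9, cy=251.0
Marker side s = 0.151 m; corners in marker frame (Z=0):
  M0 = (-0.0755, +0.0755, 0)
  M1 = (+0.0755, +0.0755, 0)
  M2 = (+0.0755, -0.0755, 0)
  M3 = (-0.0755, -0.0755, 0)
Detected image corners:
  c0 = (48.346668, 350.239939) px
  c1 = (108.364242, 417.525204) px
  c2 = (161.476199, 310.630348) px
  c3 = (99.023556, 249.941406) px
Planar DLT: solve 8×8 A·h = b for H (H[2,2]=1):
  H  [+365.56138 -349.87419 +103.53689]
  H  [+296.27848 +664.94697 +330.91641]
  H  [-0.38356 -0.06171 +1.00000]
B = K⁻¹H; ‖b₁‖=1.034225, ‖b₂‖=1.034225; λ = 2/(‖b₁‖+‖b₂‖) = 0.966908, sign → tz>0 ⇒ λ=+0.966908
r₁ = λ·B[:,0] = (+0.79251,+0.48414,-0.37087); r₂ = λ·B[:,1] = (-0.54057,+0.83918,-0.05966)
r₃ = r₁×r₂ = (+0.28234,+0.24776,+0.92677); SVD([r₁ r₂ r₃]) → R = UVᵀ:
  R  [+0.79251 -0.54057 +0.28234]
  R  [+0.48414 +0.83918 +0.24776]
  R  [-0.37087 -0.05966 +0.92677]
t = (-0.33897, +0.09856, +0.96691) m
tr R = 2.558454; θ = arccos((tr R − 1)/2) = 0.677365 rad = 38.810°
axis k = ((R−Rᵀ)₃₂, (R−Rᵀ)₁₃, (R−Rᵀ)₂₁) / (2 sinθ) = (-0.245259, +0.521118, +0.817486)
rvec = θ·k = (-0.166130, +0.352987, +0.553736)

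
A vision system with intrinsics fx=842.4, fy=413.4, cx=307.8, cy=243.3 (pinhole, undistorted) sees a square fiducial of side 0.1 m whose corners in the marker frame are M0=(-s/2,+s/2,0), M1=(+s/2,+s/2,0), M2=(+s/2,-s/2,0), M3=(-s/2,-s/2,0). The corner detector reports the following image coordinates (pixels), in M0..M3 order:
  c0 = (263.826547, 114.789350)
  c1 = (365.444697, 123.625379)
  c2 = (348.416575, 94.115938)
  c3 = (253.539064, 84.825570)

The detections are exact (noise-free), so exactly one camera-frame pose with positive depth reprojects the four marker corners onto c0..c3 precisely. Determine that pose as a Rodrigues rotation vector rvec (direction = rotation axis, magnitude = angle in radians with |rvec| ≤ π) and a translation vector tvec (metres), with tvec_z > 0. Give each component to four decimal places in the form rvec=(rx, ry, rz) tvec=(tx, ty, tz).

rvec=(-0.6659, -0.3269, -0.0315) tvec=(0.0007, -0.2746, 0.8143)

Intrinsics K: fx=842.4, fy=413.4, cx=307.8, cy=243.3
Marker side s = 0.1 m; corners in marker frame (Z=0):
  M0 = (-0.0500, +0.0500, 0)
  M1 = (+0.0500, +0.0500, 0)
  M2 = (+0.0500, -0.0500, 0)
  M3 = (-0.0500, -0.0500, 0)
Detected image corners:
  c0 = (263.826547, 114.789350) px
  c1 = (365.444697, 123.625379) px
  c2 = (348.416575, 94.115938) px
  c3 = (253.539064, 84.825570) px
Planar DLT: solve 8×8 A·h = b for H (H[2,2]=1):
  H  [+1097.55563 -90.13717 +308.48273]
  H  [+130.14624 +220.25632 +103.87558]
  H  [+0.37791 -0.73862 +1.00000]
B = K⁻¹H; ‖b₁‖=1.228062, ‖b₂‖=1.228061; λ = 2/(‖b₁‖+‖b₂‖) = 0.814291, sign → tz>0 ⇒ λ=+0.814291
r₁ = λ·B[:,0] = (+0.94850,+0.07525,+0.30773); r₂ = λ·B[:,1] = (+0.13263,+0.78782,-0.60145)
r₃ = r₁×r₂ = (-0.28769,+0.61129,+0.73727); SVD([r₁ r₂ r₃]) → R = UVᵀ:
  R  [+0.94849 +0.13263 -0.28769]
  R  [+0.07525 +0.78782 +0.61129]
  R  [+0.30773 -0.60145 +0.73727]
t = (+0.00066, -0.27463, +0.81429) m
tr R = 2.473584; θ = arccos((tr R − 1)/2) = 0.742483 rad = 42.541°
axis k = ((R−Rᵀ)₃₂, (R−Rᵀ)₁₃, (R−Rᵀ)₂₁) / (2 sinθ) = (-0.896838, -0.440319, -0.042436)
rvec = θ·k = (-0.665887, -0.326930, -0.031508)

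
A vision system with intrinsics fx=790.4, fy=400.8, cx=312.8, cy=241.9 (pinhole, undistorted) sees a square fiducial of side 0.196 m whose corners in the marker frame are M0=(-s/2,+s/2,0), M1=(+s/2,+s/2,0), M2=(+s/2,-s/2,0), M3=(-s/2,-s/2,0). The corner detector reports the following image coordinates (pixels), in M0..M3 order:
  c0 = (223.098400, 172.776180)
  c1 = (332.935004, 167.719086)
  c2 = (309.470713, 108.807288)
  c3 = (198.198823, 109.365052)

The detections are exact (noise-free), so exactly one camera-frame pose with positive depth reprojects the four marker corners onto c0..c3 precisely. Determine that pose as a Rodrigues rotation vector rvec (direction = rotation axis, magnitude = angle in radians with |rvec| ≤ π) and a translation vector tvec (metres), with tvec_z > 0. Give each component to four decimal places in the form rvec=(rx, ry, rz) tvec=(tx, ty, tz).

rvec=(-0.0677, -0.4857, -0.1893) tvec=(-0.0712, -0.3202, 1.2543)

Intrinsics K: fx=790.4, fy=400.8, cx=312.8, cy=241.9
Marker side s = 0.196 m; corners in marker frame (Z=0):
  M0 = (-0.0980, +0.0980, 0)
  M1 = (+0.0980, +0.0980, 0)
  M2 = (+0.0980, -0.0980, 0)
  M3 = (-0.0980, -0.0980, 0)
Detected image corners:
  c0 = (223.098400, 172.776180) px
  c1 = (332.935004, 167.719086) px
  c2 = (309.470713, 108.807288) px
  c3 = (198.198823, 109.365052) px
Planar DLT: solve 8×8 A·h = b for H (H[2,2]=1):
  H  [+663.67630 +119.06728 +267.93645]
  H  [+38.01463 +309.43388 +139.56831]
  H  [+0.37461 -0.01570 +1.00000]
B = K⁻¹H; ‖b₁‖=0.797258, ‖b₂‖=0.797258; λ = 2/(‖b₁‖+‖b₂‖) = 1.254300, sign → tz>0 ⇒ λ=+1.254300
r₁ = λ·B[:,0] = (+0.86725,-0.16462,+0.46987); r₂ = λ·B[:,1] = (+0.19674,+0.98026,-0.01969)
r₃ = r₁×r₂ = (-0.45735,+0.10953,+0.88251); SVD([r₁ r₂ r₃]) → R = UVᵀ:
  R  [+0.86725 +0.19674 -0.45735]
  R  [-0.16462 +0.98026 +0.10953]
  R  [+0.46987 -0.01969 +0.88251]
t = (-0.07119, -0.32025, +1.25430) m
tr R = 2.730019; θ = arccos((tr R − 1)/2) = 0.525627 rad = 30.116°
axis k = ((R−Rᵀ)₃₂, (R−Rᵀ)₁₃, (R−Rᵀ)₂₁) / (2 sinθ) = (-0.128768, -0.923983, -0.360102)
rvec = θ·k = (-0.067684, -0.485670, -0.189279)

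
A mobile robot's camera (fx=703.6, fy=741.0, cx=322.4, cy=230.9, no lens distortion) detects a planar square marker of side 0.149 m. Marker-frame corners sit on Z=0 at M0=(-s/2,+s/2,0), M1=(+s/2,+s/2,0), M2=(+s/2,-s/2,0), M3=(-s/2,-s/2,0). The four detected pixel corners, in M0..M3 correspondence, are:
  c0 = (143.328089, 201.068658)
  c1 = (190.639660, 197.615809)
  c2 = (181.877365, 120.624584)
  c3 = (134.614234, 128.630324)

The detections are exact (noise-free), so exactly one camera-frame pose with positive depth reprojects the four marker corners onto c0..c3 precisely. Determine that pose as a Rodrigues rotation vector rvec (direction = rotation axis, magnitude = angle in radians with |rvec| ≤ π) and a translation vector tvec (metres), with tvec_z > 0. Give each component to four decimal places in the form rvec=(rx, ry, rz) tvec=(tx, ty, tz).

Intrinsics K: fx=703.6, fy=741.0, cx=322.4, cy=230.9
Marker side s = 0.149 m; corners in marker frame (Z=0):
  M0 = (-0.0745, +0.0745, 0)
  M1 = (+0.0745, +0.0745, 0)
  M2 = (+0.0745, -0.0745, 0)
  M3 = (-0.0745, -0.0745, 0)
Detected image corners:
  c0 = (143.328089, 201.068658) px
  c1 = (190.639660, 197.615809) px
  c2 = (181.877365, 120.624584) px
  c3 = (134.614234, 128.630324) px
Planar DLT: solve 8×8 A·h = b for H (H[2,2]=1):
  H  [+251.70521 +69.65510 +161.92565]
  H  [-103.78054 +511.95440 +162.25954]
  H  [-0.40378 +0.06774 +1.00000]
B = K⁻¹H; ‖b₁‖=0.676627, ‖b₂‖=0.676627; λ = 2/(‖b₁‖+‖b₂‖) = 1.477919, sign → tz>0 ⇒ λ=+1.477919
r₁ = λ·B[:,0] = (+0.80215,-0.02104,-0.59675); r₂ = λ·B[:,1] = (+0.10044,+0.98989,+0.10011)
r₃ = r₁×r₂ = (+0.58861,-0.14024,+0.79616); SVD([r₁ r₂ r₃]) → R = UVᵀ:
  R  [+0.80215 +0.10044 +0.58861]
  R  [-0.02104 +0.98989 -0.14024]
  R  [-0.59675 +0.10011 +0.79616]
t = (-0.33708, -0.13690, +1.47792) m
tr R = 2.588200; θ = arccos((tr R − 1)/2) = 0.653271 rad = 37.430°
axis k = ((R−Rᵀ)₃₂, (R−Rᵀ)₁₃, (R−Rᵀ)₂₁) / (2 sinθ) = (+0.197727, +0.975150, -0.099934)
rvec = θ·k = (+0.129170, +0.637037, -0.065284)

rvec=(0.1292, 0.6370, -0.0653) tvec=(-0.3371, -0.1369, 1.4779)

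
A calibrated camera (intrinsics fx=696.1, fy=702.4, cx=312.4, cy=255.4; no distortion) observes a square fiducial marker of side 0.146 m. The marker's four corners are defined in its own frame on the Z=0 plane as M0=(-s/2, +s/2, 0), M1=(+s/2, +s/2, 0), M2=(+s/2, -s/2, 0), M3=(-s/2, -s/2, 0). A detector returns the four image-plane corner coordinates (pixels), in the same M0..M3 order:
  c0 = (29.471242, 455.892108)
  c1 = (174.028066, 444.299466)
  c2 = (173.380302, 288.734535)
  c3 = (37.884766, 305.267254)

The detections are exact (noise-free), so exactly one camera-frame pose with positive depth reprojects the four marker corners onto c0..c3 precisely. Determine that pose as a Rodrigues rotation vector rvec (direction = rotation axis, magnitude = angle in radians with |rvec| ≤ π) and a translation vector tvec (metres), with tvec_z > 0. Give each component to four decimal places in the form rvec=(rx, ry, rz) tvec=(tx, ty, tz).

rvec=(-0.3000, 0.1947, -0.0955) tvec=(-0.2025, 0.1106, 0.6713)

Intrinsics K: fx=696.1, fy=702.4, cx=312.4, cy=255.4
Marker side s = 0.146 m; corners in marker frame (Z=0):
  M0 = (-0.0730, +0.0730, 0)
  M1 = (+0.0730, +0.0730, 0)
  M2 = (+0.0730, -0.0730, 0)
  M3 = (-0.0730, -0.0730, 0)
Detected image corners:
  c0 = (29.471242, 455.892108) px
  c1 = (174.028066, 444.299466) px
  c2 = (173.380302, 288.734535) px
  c3 = (37.884766, 305.267254) px
Planar DLT: solve 8×8 A·h = b for H (H[2,2]=1):
  H  [+930.85478 -73.90282 +102.41385]
  H  [-194.89361 +879.98577 +371.16562]
  H  [-0.26240 -0.45050 +1.00000]
B = K⁻¹H; ‖b₁‖=1.489641, ‖b₂‖=1.489641; λ = 2/(‖b₁‖+‖b₂‖) = 0.671303, sign → tz>0 ⇒ λ=+0.671303
r₁ = λ·B[:,0] = (+0.97675,-0.12222,-0.17615); r₂ = λ·B[:,1] = (+0.06445,+0.95099,-0.30243)
r₃ = r₁×r₂ = (+0.20448,+0.28404,+0.93676); SVD([r₁ r₂ r₃]) → R = UVᵀ:
  R  [+0.97675 +0.06445 +0.20448]
  R  [-0.12222 +0.95099 +0.28404]
  R  [-0.17615 -0.30243 +0.93676]
t = (-0.20251, +0.11064, +0.67130) m
tr R = 2.864494; θ = arccos((tr R − 1)/2) = 0.370221 rad = 21.212°
axis k = ((R−Rᵀ)₃₂, (R−Rᵀ)₁₃, (R−Rᵀ)₂₁) / (2 sinθ) = (-0.810433, +0.525981, -0.257959)
rvec = θ·k = (-0.300040, +0.194729, -0.095502)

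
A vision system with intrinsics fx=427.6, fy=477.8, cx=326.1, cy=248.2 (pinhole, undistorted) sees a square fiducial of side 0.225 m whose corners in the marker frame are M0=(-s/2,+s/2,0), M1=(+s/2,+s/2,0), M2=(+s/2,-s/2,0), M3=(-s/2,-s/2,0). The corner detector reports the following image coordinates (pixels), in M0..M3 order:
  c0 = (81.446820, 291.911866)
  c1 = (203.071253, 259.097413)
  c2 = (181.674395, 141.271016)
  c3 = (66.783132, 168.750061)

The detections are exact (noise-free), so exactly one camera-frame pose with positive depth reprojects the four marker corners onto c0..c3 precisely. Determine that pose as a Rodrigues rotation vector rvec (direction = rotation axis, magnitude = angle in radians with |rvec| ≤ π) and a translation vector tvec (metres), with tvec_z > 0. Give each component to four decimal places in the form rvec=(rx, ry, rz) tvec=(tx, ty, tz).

rvec=(-0.2397, -0.0778, -0.2526) tvec=(-0.3710, -0.0605, 0.8251)

Intrinsics K: fx=427.6, fy=477.8, cx=326.1, cy=248.2
Marker side s = 0.225 m; corners in marker frame (Z=0):
  M0 = (-0.1125, +0.1125, 0)
  M1 = (+0.1125, +0.1125, 0)
  M2 = (+0.1125, -0.1125, 0)
  M3 = (-0.1125, -0.1125, 0)
Detected image corners:
  c0 = (81.446820, 291.911866) px
  c1 = (203.071253, 259.097413) px
  c2 = (181.674395, 141.271016) px
  c3 = (66.783132, 168.750061) px
Planar DLT: solve 8×8 A·h = b for H (H[2,2]=1):
  H  [+542.26413 +44.02142 +133.82270]
  H  [-105.94380 +476.66684 +213.19155]
  H  [+0.12858 -0.27265 +1.00000]
B = K⁻¹H; ‖b₁‖=1.211986, ‖b₂‖=1.211986; λ = 2/(‖b₁‖+‖b₂‖) = 0.825092, sign → tz>0 ⇒ λ=+0.825092
r₁ = λ·B[:,0] = (+0.96544,-0.23806,+0.10609); r₂ = λ·B[:,1] = (+0.25651,+0.94000,-0.22497)
r₃ = r₁×r₂ = (-0.04617,+0.24440,+0.96857); SVD([r₁ r₂ r₃]) → R = UVᵀ:
  R  [+0.96544 +0.25651 -0.04617]
  R  [-0.23806 +0.94000 +0.24440]
  R  [+0.10609 -0.22497 +0.96857]
t = (-0.37102, -0.06045, +0.82509) m
tr R = 2.874009; θ = arccos((tr R − 1)/2) = 0.356842 rad = 20.446°
axis k = ((R−Rᵀ)₃₂, (R−Rᵀ)₁₃, (R−Rᵀ)₂₁) / (2 sinθ) = (-0.671838, -0.217942, -0.707909)
rvec = θ·k = (-0.239740, -0.077771, -0.252611)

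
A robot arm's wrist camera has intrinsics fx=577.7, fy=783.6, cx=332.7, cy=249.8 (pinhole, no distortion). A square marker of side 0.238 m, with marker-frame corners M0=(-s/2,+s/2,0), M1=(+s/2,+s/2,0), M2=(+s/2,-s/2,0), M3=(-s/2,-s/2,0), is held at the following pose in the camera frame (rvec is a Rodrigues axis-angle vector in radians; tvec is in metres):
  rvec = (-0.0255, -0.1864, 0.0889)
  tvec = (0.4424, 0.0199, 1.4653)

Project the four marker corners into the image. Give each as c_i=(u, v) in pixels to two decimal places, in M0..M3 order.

c0=(459.41, 319.27) c1=(546.40, 328.61) c2=(553.17, 203.66) c3=(466.87, 190.58)

Intrinsics K: fx=577.7, fy=783.6, cx=332.7, cy=249.8
Marker side s = 0.238 m; corners in marker frame (Z=0):
  M0 = (-0.1190, +0.1190, 0)
  M1 = (+0.1190, +0.1190, 0)
  M2 = (+0.1190, -0.1190, 0)
  M3 = (-0.1190, -0.1190, 0)
rvec = (-0.0255, -0.1864, 0.0889), |rvec| = θ = 0.20808 rad = 11.922°
Rodrigues: sinθ=0.20658, 1−cosθ=0.02157; R = I + sinθ·[k]× + (1−cosθ)·[k]×²:
    [+0.97875 -0.08589 -0.18619]
    [+0.09063 +0.99574 +0.01706]
    [+0.18393 -0.03357 +0.98237]
t = (0.4424, 0.0199, 1.4653) m
M0: Pc = R·M0+t = (+0.31571, +0.12761, +1.43942); u = 577.7·(+0.31571)/1.43942 + 332.7 = 459.4069, v = 783.6·(+0.12761)/1.43942 + 249.8 = 319.2682
M1: Pc = R·M1+t = (+0.54865, +0.14918, +1.48319); u = 577.7·(+0.54865)/1.48319 + 332.7 = 546.3981, v = 783.6·(+0.14918)/1.48319 + 249.8 = 328.6135
M2: Pc = R·M2+t = (+0.56909, -0.08781, +1.49118); u = 577.7·(+0.56909)/1.49118 + 332.7 = 553.1726, v = 783.6·(-0.08781)/1.49118 + 249.8 = 203.6578
M3: Pc = R·M3+t = (+0.33615, -0.10938, +1.44741); u = 577.7·(+0.33615)/1.44741 + 332.7 = 466.8665, v = 783.6·(-0.10938)/1.44741 + 249.8 = 190.5850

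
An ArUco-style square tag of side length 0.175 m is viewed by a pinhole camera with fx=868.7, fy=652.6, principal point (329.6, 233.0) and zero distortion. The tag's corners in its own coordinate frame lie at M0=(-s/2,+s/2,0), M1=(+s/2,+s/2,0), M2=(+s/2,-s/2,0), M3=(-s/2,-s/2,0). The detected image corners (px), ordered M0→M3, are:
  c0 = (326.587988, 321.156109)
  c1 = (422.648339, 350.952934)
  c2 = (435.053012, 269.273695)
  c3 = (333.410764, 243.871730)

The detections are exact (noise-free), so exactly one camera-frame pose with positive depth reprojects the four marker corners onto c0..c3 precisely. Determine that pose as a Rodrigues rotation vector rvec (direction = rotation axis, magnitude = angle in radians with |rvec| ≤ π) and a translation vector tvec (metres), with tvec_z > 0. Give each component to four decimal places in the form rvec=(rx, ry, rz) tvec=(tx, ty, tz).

Intrinsics K: fx=868.7, fy=652.6, cx=329.6, cy=233.0
Marker side s = 0.175 m; corners in marker frame (Z=0):
  M0 = (-0.0875, +0.0875, 0)
  M1 = (+0.0875, +0.0875, 0)
  M2 = (+0.0875, -0.0875, 0)
  M3 = (-0.0875, -0.0875, 0)
Detected image corners:
  c0 = (326.587988, 321.156109) px
  c1 = (422.648339, 350.952934) px
  c2 = (435.053012, 269.273695) px
  c3 = (333.410764, 243.871730) px
Planar DLT: solve 8×8 A·h = b for H (H[2,2]=1):
  H  [+407.37777 +52.79410 +377.51568]
  H  [+35.33888 +537.40761 +296.79571]
  H  [-0.41403 +0.28241 +1.00000]
B = K⁻¹H; ‖b₁‖=0.777264, ‖b₂‖=0.777264; λ = 2/(‖b₁‖+‖b₂‖) = 1.286564, sign → tz>0 ⇒ λ=+1.286564
r₁ = λ·B[:,0] = (+0.80544,+0.25985,-0.53267); r₂ = λ·B[:,1] = (-0.05967,+0.92975,+0.36333)
r₃ = r₁×r₂ = (+0.58966,-0.26086,+0.76436); SVD([r₁ r₂ r₃]) → R = UVᵀ:
  R  [+0.80544 -0.05967 +0.58966]
  R  [+0.25985 +0.92975 -0.26086]
  R  [-0.53267 +0.36333 +0.76436]
t = (+0.07096, +0.12577, +1.28656) m
tr R = 2.499549; θ = arccos((tr R − 1)/2) = 0.723075 rad = 41.429°
axis k = ((R−Rᵀ)₃₂, (R−Rᵀ)₁₃, (R−Rᵀ)₂₁) / (2 sinθ) = (+0.471665, +0.848080, +0.241439)
rvec = θ·k = (+0.341049, +0.613226, +0.174578)

rvec=(0.3410, 0.6132, 0.1746) tvec=(0.0710, 0.1258, 1.2866)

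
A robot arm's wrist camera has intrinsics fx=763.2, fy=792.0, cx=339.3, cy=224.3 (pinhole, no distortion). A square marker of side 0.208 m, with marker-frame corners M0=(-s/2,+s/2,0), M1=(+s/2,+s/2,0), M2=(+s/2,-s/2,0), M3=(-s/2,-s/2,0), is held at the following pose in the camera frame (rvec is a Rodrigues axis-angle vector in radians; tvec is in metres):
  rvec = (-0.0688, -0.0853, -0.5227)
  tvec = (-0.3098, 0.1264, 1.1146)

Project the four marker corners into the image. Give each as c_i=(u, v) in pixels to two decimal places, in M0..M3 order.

Intrinsics K: fx=763.2, fy=792.0, cx=339.3, cy=224.3
Marker side s = 0.208 m; corners in marker frame (Z=0):
  M0 = (-0.1040, +0.1040, 0)
  M1 = (+0.1040, +0.1040, 0)
  M2 = (+0.1040, -0.1040, 0)
  M3 = (-0.1040, -0.1040, 0)
rvec = (-0.0688, -0.0853, -0.5227), |rvec| = θ = 0.53406 rad = 30.600°
Rodrigues: sinθ=0.50904, 1−cosθ=0.13925; R = I + sinθ·[k]× + (1−cosθ)·[k]×²:
    [+0.86306 +0.50107 -0.06374]
    [-0.49534 +0.86430 +0.08734]
    [+0.09886 -0.04381 +0.99414]
t = (-0.3098, 0.1264, 1.1146) m
M0: Pc = R·M0+t = (-0.34745, +0.26780, +1.09976); u = 763.2·(-0.34745)/1.09976 + 339.3 = 98.1832, v = 792.0·(+0.26780)/1.09976 + 224.3 = 417.1592
M1: Pc = R·M1+t = (-0.16793, +0.16477, +1.12033); u = 763.2·(-0.16793)/1.12033 + 339.3 = 224.9003, v = 792.0·(+0.16477)/1.12033 + 224.3 = 340.7833
M2: Pc = R·M2+t = (-0.27215, -0.01500, +1.12944); u = 763.2·(-0.27215)/1.12944 + 339.3 = 155.3965, v = 792.0·(-0.01500)/1.12944 + 224.3 = 213.7799
M3: Pc = R·M3+t = (-0.45167, +0.08803, +1.10887); u = 763.2·(-0.45167)/1.10887 + 339.3 = 28.4318, v = 792.0·(+0.08803)/1.10887 + 224.3 = 287.1731

c0=(98.18, 417.16) c1=(224.90, 340.78) c2=(155.40, 213.78) c3=(28.43, 287.17)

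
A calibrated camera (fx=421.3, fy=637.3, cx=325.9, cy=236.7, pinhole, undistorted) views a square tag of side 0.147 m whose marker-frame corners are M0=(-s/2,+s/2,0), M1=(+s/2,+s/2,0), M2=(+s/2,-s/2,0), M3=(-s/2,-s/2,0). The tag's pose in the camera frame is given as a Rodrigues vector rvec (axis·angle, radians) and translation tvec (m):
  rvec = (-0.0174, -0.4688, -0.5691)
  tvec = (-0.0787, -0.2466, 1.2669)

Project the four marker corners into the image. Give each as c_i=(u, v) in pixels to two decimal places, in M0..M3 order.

Intrinsics K: fx=421.3, fy=637.3, cx=325.9, cy=236.7
Marker side s = 0.147 m; corners in marker frame (Z=0):
  M0 = (-0.0735, +0.0735, 0)
  M1 = (+0.0735, +0.0735, 0)
  M2 = (+0.0735, -0.0735, 0)
  M3 = (-0.0735, -0.0735, 0)
rvec = (-0.0174, -0.4688, -0.5691), |rvec| = θ = 0.73753 rad = 42.257°
Rodrigues: sinθ=0.67246, 1−cosθ=0.25987; R = I + sinθ·[k]× + (1−cosθ)·[k]×²:
    [+0.74028 +0.52279 -0.42271]
    [-0.51499 +0.84513 +0.14332]
    [+0.43217 +0.11159 +0.89486]
t = (-0.0787, -0.2466, 1.2669) m
M0: Pc = R·M0+t = (-0.09469, -0.14663, +1.24334); u = 421.3·(-0.09469)/1.24334 + 325.9 = 293.8162, v = 637.3·(-0.14663)/1.24334 + 236.7 = 161.5410
M1: Pc = R·M1+t = (+0.01414, -0.22234, +1.30687); u = 421.3·(+0.01414)/1.30687 + 325.9 = 330.4568, v = 637.3·(-0.22234)/1.30687 + 236.7 = 128.2771
M2: Pc = R·M2+t = (-0.06271, -0.34657, +1.29046); u = 421.3·(-0.06271)/1.29046 + 325.9 = 305.4254, v = 637.3·(-0.34657)/1.29046 + 236.7 = 65.5456
M3: Pc = R·M3+t = (-0.17154, -0.27086, +1.22693); u = 421.3·(-0.17154)/1.22693 + 325.9 = 266.9988, v = 637.3·(-0.27086)/1.22693 + 236.7 = 96.0061

c0=(293.82, 161.54) c1=(330.46, 128.28) c2=(305.43, 65.55) c3=(267.00, 96.01)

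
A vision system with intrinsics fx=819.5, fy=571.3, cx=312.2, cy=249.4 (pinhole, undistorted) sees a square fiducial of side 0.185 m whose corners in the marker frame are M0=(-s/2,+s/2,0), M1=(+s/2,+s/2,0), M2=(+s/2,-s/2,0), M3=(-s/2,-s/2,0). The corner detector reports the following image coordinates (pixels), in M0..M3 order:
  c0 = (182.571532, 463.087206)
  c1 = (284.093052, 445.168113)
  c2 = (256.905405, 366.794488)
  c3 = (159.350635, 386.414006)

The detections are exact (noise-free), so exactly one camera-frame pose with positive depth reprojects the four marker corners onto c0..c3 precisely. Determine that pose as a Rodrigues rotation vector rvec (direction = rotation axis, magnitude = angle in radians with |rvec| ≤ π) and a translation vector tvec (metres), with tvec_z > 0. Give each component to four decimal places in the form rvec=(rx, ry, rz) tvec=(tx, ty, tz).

Intrinsics K: fx=819.5, fy=571.3, cx=312.2, cy=249.4
Marker side s = 0.185 m; corners in marker frame (Z=0):
  M0 = (-0.0925, +0.0925, 0)
  M1 = (+0.0925, +0.0925, 0)
  M2 = (+0.0925, -0.0925, 0)
  M3 = (-0.0925, -0.0925, 0)
Detected image corners:
  c0 = (182.571532, 463.087206) px
  c1 = (284.093052, 445.168113) px
  c2 = (256.905405, 366.794488) px
  c3 = (159.350635, 386.414006) px
Planar DLT: solve 8×8 A·h = b for H (H[2,2]=1):
  H  [+502.36486 +97.52200 +219.78600]
  H  [-168.34438 +346.41975 +414.87927]
  H  [-0.16086 -0.17468 +1.00000]
B = K⁻¹H; ‖b₁‖=0.728646, ‖b₂‖=0.728646; λ = 2/(‖b₁‖+‖b₂‖) = 1.372409, sign → tz>0 ⇒ λ=+1.372409
r₁ = λ·B[:,0] = (+0.92541,-0.30803,-0.22076); r₂ = λ·B[:,1] = (+0.25465,+0.93685,-0.23974)
r₃ = r₁×r₂ = (+0.28067,+0.16564,+0.94541); SVD([r₁ r₂ r₃]) → R = UVᵀ:
  R  [+0.92541 +0.25465 +0.28067]
  R  [-0.30803 +0.93685 +0.16564]
  R  [-0.22076 -0.23974 +0.94541]
t = (-0.15476, +0.39752, +1.37241) m
tr R = 2.807659; θ = arccos((tr R − 1)/2) = 0.442160 rad = 25.334°
axis k = ((R−Rᵀ)₃₂, (R−Rᵀ)₁₃, (R−Rᵀ)₂₁) / (2 sinθ) = (-0.473686, +0.585926, -0.657505)
rvec = θ·k = (-0.209445, +0.259073, -0.290723)

rvec=(-0.2094, 0.2591, -0.2907) tvec=(-0.1548, 0.3975, 1.3724)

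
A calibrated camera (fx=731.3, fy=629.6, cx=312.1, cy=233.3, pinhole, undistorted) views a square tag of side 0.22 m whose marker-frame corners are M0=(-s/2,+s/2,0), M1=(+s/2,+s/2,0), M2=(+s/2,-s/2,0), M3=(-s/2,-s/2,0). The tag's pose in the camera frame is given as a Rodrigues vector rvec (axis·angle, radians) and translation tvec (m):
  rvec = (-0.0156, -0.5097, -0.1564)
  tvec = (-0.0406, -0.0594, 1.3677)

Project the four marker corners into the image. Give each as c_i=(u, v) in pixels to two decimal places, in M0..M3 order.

Intrinsics K: fx=731.3, fy=629.6, cx=312.1, cy=233.3
Marker side s = 0.22 m; corners in marker frame (Z=0):
  M0 = (-0.1100, +0.1100, 0)
  M1 = (+0.1100, +0.1100, 0)
  M2 = (+0.1100, -0.1100, 0)
  M3 = (-0.1100, -0.1100, 0)
rvec = (-0.0156, -0.5097, -0.1564), |rvec| = θ = 0.53338 rad = 30.561°
Rodrigues: sinθ=0.50845, 1−cosθ=0.13891; R = I + sinθ·[k]× + (1−cosθ)·[k]×²:
    [+0.86121 +0.15297 -0.48468]
    [-0.14521 +0.98794 +0.05379]
    [+0.48706 +0.02405 +0.87303]
t = (-0.0406, -0.0594, 1.3677) m
M0: Pc = R·M0+t = (-0.11851, +0.06525, +1.31677); u = 731.3·(-0.11851)/1.31677 + 312.1 = 246.2846, v = 629.6·(+0.06525)/1.31677 + 233.3 = 264.4967
M1: Pc = R·M1+t = (+0.07096, +0.03330, +1.42392); u = 731.3·(+0.07096)/1.42392 + 312.1 = 348.5437, v = 629.6·(+0.03330)/1.42392 + 233.3 = 248.0241
M2: Pc = R·M2+t = (+0.03731, -0.18405, +1.41863); u = 731.3·(+0.03731)/1.41863 + 312.1 = 331.3313, v = 629.6·(-0.18405)/1.41863 + 233.3 = 151.6190
M3: Pc = R·M3+t = (-0.15216, -0.15210, +1.31148); u = 731.3·(-0.15216)/1.31148 + 312.1 = 227.2533, v = 629.6·(-0.15210)/1.31148 + 233.3 = 160.2812

c0=(246.28, 264.50) c1=(348.54, 248.02) c2=(331.33, 151.62) c3=(227.25, 160.28)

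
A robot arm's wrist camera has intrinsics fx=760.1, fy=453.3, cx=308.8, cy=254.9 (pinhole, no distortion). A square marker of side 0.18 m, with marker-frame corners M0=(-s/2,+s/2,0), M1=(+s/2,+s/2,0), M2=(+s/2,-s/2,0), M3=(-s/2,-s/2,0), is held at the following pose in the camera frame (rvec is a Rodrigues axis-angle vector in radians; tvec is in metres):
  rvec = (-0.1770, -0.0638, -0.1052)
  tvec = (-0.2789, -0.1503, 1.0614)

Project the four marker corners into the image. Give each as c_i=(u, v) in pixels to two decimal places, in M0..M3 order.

Intrinsics K: fx=760.1, fy=453.3, cx=308.8, cy=254.9
Marker side s = 0.18 m; corners in marker frame (Z=0):
  M0 = (-0.0900, +0.0900, 0)
  M1 = (+0.0900, +0.0900, 0)
  M2 = (+0.0900, -0.0900, 0)
  M3 = (-0.0900, -0.0900, 0)
rvec = (-0.1770, -0.0638, -0.1052), |rvec| = θ = 0.21556 rad = 12.351°
Rodrigues: sinθ=0.21390, 1−cosθ=0.02314; R = I + sinθ·[k]× + (1−cosθ)·[k]×²:
    [+0.99246 +0.11001 -0.05403]
    [-0.09876 +0.97888 +0.17898]
    [+0.07258 -0.17229 +0.98237]
t = (-0.2789, -0.1503, 1.0614) m
M0: Pc = R·M0+t = (-0.35832, -0.05331, +1.03936); u = 760.1·(-0.35832)/1.03936 + 308.8 = 46.7552, v = 453.3·(-0.05331)/1.03936 + 254.9 = 231.6490
M1: Pc = R·M1+t = (-0.17968, -0.07109, +1.05243); u = 760.1·(-0.17968)/1.05243 + 308.8 = 179.0305, v = 453.3·(-0.07109)/1.05243 + 254.9 = 224.2806
M2: Pc = R·M2+t = (-0.19948, -0.24729, +1.08344); u = 760.1·(-0.19948)/1.08344 + 308.8 = 168.8525, v = 453.3·(-0.24729)/1.08344 + 254.9 = 151.4370
M3: Pc = R·M3+t = (-0.37812, -0.22951, +1.07037); u = 760.1·(-0.37812)/1.07037 + 308.8 = 40.2855, v = 453.3·(-0.22951)/1.07037 + 254.9 = 157.7028

c0=(46.76, 231.65) c1=(179.03, 224.28) c2=(168.85, 151.44) c3=(40.29, 157.70)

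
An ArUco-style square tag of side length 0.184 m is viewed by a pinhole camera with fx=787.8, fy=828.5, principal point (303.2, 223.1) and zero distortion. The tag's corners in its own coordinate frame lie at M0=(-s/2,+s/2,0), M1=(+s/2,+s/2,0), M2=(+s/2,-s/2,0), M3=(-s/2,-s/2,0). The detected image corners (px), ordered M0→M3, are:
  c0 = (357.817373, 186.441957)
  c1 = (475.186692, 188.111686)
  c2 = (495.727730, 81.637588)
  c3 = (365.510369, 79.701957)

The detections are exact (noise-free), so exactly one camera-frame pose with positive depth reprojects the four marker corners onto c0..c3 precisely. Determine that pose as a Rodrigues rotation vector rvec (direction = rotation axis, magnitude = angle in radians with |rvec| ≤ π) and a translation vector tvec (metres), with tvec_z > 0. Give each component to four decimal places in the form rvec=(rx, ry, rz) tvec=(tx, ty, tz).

rvec=(0.7239, 0.0003, 0.0144) tvec=(0.1787, -0.1223, 1.1731)

Intrinsics K: fx=787.8, fy=828.5, cx=303.2, cy=223.1
Marker side s = 0.184 m; corners in marker frame (Z=0):
  M0 = (-0.0920, +0.0920, 0)
  M1 = (+0.0920, +0.0920, 0)
  M2 = (+0.0920, -0.0920, 0)
  M3 = (-0.0920, -0.0920, 0)
Detected image corners:
  c0 = (357.817373, 186.441957) px
  c1 = (475.186692, 188.111686) px
  c2 = (495.727730, 81.637588) px
  c3 = (365.510369, 79.701957) px
Planar DLT: solve 8×8 A·h = b for H (H[2,2]=1):
  H  [+672.67511 +162.36954 +423.21679]
  H  [+10.29687 +655.01551 +136.74196]
  H  [+0.00401 +0.56451 +1.00000]
B = K⁻¹H; ‖b₁‖=0.852407, ‖b₂‖=0.852407; λ = 2/(‖b₁‖+‖b₂‖) = 1.173148, sign → tz>0 ⇒ λ=+1.173148
r₁ = λ·B[:,0] = (+0.99990,+0.01331,+0.00470); r₂ = λ·B[:,1] = (-0.01309,+0.74916,+0.66226)
r₃ = r₁×r₂ = (+0.00529,-0.66225,+0.74926); SVD([r₁ r₂ r₃]) → R = UVᵀ:
  R  [+0.99990 -0.01309 +0.00529]
  R  [+0.01331 +0.74916 -0.66225]
  R  [+0.00470 +0.66226 +0.74926]
t = (+0.17872, -0.12228, +1.17315) m
tr R = 2.498324; θ = arccos((tr R − 1)/2) = 0.724000 rad = 41.482°
axis k = ((R−Rᵀ)₃₂, (R−Rᵀ)₁₃, (R−Rᵀ)₂₁) / (2 sinθ) = (+0.999801, +0.000444, +0.019931)
rvec = θ·k = (+0.723856, +0.000322, +0.014430)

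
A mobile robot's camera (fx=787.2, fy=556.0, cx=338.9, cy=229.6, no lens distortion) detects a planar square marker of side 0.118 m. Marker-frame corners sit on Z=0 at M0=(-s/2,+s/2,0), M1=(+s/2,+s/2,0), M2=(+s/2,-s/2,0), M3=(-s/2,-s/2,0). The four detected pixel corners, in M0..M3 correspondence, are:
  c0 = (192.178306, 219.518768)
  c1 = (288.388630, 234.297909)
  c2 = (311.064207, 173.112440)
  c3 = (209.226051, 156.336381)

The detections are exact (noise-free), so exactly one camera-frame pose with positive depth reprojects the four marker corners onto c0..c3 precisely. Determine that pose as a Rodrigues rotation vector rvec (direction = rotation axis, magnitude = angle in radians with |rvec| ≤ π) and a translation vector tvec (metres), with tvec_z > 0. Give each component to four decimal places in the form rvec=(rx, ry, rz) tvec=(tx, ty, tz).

Intrinsics K: fx=787.2, fy=556.0, cx=338.9, cy=229.6
Marker side s = 0.118 m; corners in marker frame (Z=0):
  M0 = (-0.0590, +0.0590, 0)
  M1 = (+0.0590, +0.0590, 0)
  M2 = (+0.0590, -0.0590, 0)
  M3 = (-0.0590, -0.0590, 0)
Detected image corners:
  c0 = (192.178306, 219.518768) px
  c1 = (288.388630, 234.297909) px
  c2 = (311.064207, 173.112440) px
  c3 = (209.226051, 156.336381) px
Planar DLT: solve 8×8 A·h = b for H (H[2,2]=1):
  H  [+874.17143 -40.84741 +250.33213]
  H  [+161.39304 +626.82702 +196.81880]
  H  [+0.14268 +0.51025 +1.00000]
B = K⁻¹H; ‖b₁‖=1.083698, ‖b₂‖=1.083698; λ = 2/(‖b₁‖+‖b₂‖) = 0.922766, sign → tz>0 ⇒ λ=+0.922766
r₁ = λ·B[:,0] = (+0.96803,+0.21349,+0.13166); r₂ = λ·B[:,1] = (-0.25059,+0.84588,+0.47084)
r₃ = r₁×r₂ = (-0.01085,-0.48879,+0.87234); SVD([r₁ r₂ r₃]) → R = UVᵀ:
  R  [+0.96803 -0.25059 -0.01085]
  R  [+0.21349 +0.84588 -0.48879]
  R  [+0.13166 +0.47084 +0.87234]
t = (-0.10382, -0.05441, +0.92277) m
tr R = 2.686250; θ = arccos((tr R − 1)/2) = 0.567728 rad = 32.528°
axis k = ((R−Rᵀ)₃₂, (R−Rᵀ)₁₃, (R−Rᵀ)₂₁) / (2 sinθ) = (+0.892317, -0.132516, +0.431521)
rvec = θ·k = (+0.506593, -0.075233, +0.244987)

rvec=(0.5066, -0.0752, 0.2450) tvec=(-0.1038, -0.0544, 0.9228)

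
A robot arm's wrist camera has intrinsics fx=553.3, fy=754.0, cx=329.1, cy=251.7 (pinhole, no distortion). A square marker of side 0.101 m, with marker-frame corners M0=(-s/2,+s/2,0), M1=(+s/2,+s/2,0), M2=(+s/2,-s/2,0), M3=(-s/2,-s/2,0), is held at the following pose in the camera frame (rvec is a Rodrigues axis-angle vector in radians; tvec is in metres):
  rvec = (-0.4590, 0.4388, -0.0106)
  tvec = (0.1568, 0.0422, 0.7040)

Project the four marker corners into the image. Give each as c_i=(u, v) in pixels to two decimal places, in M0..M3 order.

c0=(413.01, 351.44) c1=(494.83, 345.30) c2=(491.53, 242.54) c3=(414.67, 253.99)

Intrinsics K: fx=553.3, fy=754.0, cx=329.1, cy=251.7
Marker side s = 0.101 m; corners in marker frame (Z=0):
  M0 = (-0.0505, +0.0505, 0)
  M1 = (+0.0505, +0.0505, 0)
  M2 = (+0.0505, -0.0505, 0)
  M3 = (-0.0505, -0.0505, 0)
rvec = (-0.4590, 0.4388, -0.0106), |rvec| = θ = 0.63509 rad = 36.388°
Rodrigues: sinθ=0.59325, 1−cosθ=0.19498; R = I + sinθ·[k]× + (1−cosθ)·[k]×²:
    [+0.90687 -0.08746 +0.41224]
    [-0.10727 +0.89810 +0.42651]
    [-0.40754 -0.43101 +0.80507]
t = (0.1568, 0.0422, 0.7040) m
M0: Pc = R·M0+t = (+0.10659, +0.09297, +0.70281); u = 553.3·(+0.10659)/0.70281 + 329.1 = 413.0115, v = 754.0·(+0.09297)/0.70281 + 251.7 = 351.4419
M1: Pc = R·M1+t = (+0.19818, +0.08214, +0.66165); u = 553.3·(+0.19818)/0.66165 + 329.1 = 494.8256, v = 754.0·(+0.08214)/0.66165 + 251.7 = 345.3009
M2: Pc = R·M2+t = (+0.20701, -0.00857, +0.70519); u = 553.3·(+0.20701)/0.70519 + 329.1 = 491.5263, v = 754.0·(-0.00857)/0.70519 + 251.7 = 242.5358
M3: Pc = R·M3+t = (+0.11542, +0.00226, +0.74635); u = 553.3·(+0.11542)/0.74635 + 329.1 = 414.6661, v = 754.0·(+0.00226)/0.74635 + 251.7 = 253.9862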